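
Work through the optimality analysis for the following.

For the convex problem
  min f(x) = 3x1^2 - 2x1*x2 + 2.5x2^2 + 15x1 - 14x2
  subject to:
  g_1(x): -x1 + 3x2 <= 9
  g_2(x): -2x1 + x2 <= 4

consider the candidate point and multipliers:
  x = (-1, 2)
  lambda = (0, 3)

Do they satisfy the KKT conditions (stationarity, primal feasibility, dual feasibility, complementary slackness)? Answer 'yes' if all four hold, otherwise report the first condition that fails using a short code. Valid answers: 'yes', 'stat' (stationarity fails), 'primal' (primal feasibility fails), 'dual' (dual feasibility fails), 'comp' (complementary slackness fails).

Gradient of f: grad f(x) = Q x + c = (5, -2)
Constraint values g_i(x) = a_i^T x - b_i:
  g_1((-1, 2)) = -2
  g_2((-1, 2)) = 0
Stationarity residual: grad f(x) + sum_i lambda_i a_i = (-1, 1)
  -> stationarity FAILS
Primal feasibility (all g_i <= 0): OK
Dual feasibility (all lambda_i >= 0): OK
Complementary slackness (lambda_i * g_i(x) = 0 for all i): OK

Verdict: the first failing condition is stationarity -> stat.

stat


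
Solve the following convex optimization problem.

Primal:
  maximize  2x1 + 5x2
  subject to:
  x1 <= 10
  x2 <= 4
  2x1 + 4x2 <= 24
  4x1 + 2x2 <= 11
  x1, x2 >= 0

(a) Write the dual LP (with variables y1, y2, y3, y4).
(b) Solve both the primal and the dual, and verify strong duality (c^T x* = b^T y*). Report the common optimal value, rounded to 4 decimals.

The standard primal-dual pair for 'max c^T x s.t. A x <= b, x >= 0' is:
  Dual:  min b^T y  s.t.  A^T y >= c,  y >= 0.

So the dual LP is:
  minimize  10y1 + 4y2 + 24y3 + 11y4
  subject to:
    y1 + 2y3 + 4y4 >= 2
    y2 + 4y3 + 2y4 >= 5
    y1, y2, y3, y4 >= 0

Solving the primal: x* = (0.75, 4).
  primal value c^T x* = 21.5.
Solving the dual: y* = (0, 4, 0, 0.5).
  dual value b^T y* = 21.5.
Strong duality: c^T x* = b^T y*. Confirmed.

21.5


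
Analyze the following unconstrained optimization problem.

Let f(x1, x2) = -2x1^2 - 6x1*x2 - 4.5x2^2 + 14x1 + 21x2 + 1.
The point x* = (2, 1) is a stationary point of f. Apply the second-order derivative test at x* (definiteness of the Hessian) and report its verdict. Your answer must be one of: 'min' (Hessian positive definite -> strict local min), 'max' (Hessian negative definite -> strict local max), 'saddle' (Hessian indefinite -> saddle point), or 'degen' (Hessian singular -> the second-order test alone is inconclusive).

Compute the Hessian H = grad^2 f:
  H = [[-4, -6], [-6, -9]]
Verify stationarity: grad f(x*) = H x* + g = (0, 0).
Eigenvalues of H: -13, 0.
H has a zero eigenvalue (singular; negative semidefinite but not definite), so H is neither positive definite, negative definite, nor indefinite. The second-order test alone is inconclusive -> degen.
(Indeed, f is constant along the null direction of H through x*, so x* is not a strict local extremum.)

degen


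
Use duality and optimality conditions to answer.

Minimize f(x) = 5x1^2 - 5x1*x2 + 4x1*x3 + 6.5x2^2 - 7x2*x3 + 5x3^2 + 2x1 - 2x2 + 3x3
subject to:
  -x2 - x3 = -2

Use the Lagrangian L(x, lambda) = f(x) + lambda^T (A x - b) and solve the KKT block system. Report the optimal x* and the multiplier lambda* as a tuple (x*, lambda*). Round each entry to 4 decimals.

Form the Lagrangian:
  L(x, lambda) = (1/2) x^T Q x + c^T x + lambda^T (A x - b)
Stationarity (grad_x L = 0): Q x + c + A^T lambda = 0.
Primal feasibility: A x = b.

This gives the KKT block system:
  [ Q   A^T ] [ x     ]   [-c ]
  [ A    0  ] [ lambda ] = [ b ]

Solving the linear system:
  x*      = (-0.0657, 1.0381, 0.9619)
  lambda* = (5.09)
  f(x*)   = 5.4291

x* = (-0.0657, 1.0381, 0.9619), lambda* = (5.09)


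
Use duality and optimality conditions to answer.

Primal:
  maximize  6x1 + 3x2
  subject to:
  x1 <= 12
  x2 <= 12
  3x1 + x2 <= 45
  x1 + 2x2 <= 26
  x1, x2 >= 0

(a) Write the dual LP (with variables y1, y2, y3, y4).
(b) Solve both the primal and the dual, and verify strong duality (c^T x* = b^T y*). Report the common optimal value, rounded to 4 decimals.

The standard primal-dual pair for 'max c^T x s.t. A x <= b, x >= 0' is:
  Dual:  min b^T y  s.t.  A^T y >= c,  y >= 0.

So the dual LP is:
  minimize  12y1 + 12y2 + 45y3 + 26y4
  subject to:
    y1 + 3y3 + y4 >= 6
    y2 + y3 + 2y4 >= 3
    y1, y2, y3, y4 >= 0

Solving the primal: x* = (12, 7).
  primal value c^T x* = 93.
Solving the dual: y* = (4.5, 0, 0, 1.5).
  dual value b^T y* = 93.
Strong duality: c^T x* = b^T y*. Confirmed.

93


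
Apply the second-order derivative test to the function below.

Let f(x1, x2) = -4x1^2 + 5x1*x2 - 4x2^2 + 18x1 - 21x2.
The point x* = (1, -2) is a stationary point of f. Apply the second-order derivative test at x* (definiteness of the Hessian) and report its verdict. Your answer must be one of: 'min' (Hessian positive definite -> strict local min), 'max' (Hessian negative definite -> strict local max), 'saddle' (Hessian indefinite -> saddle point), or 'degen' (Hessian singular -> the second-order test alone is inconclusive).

Compute the Hessian H = grad^2 f:
  H = [[-8, 5], [5, -8]]
Verify stationarity: grad f(x*) = H x* + g = (0, 0).
Eigenvalues of H: -13, -3.
Both eigenvalues < 0, so H is negative definite -> x* is a strict local max.

max


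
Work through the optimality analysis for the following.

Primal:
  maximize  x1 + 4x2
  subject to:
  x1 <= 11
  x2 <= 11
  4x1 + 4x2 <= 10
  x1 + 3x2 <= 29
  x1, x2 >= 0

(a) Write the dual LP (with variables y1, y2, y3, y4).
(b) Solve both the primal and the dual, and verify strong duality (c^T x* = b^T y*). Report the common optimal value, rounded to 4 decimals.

The standard primal-dual pair for 'max c^T x s.t. A x <= b, x >= 0' is:
  Dual:  min b^T y  s.t.  A^T y >= c,  y >= 0.

So the dual LP is:
  minimize  11y1 + 11y2 + 10y3 + 29y4
  subject to:
    y1 + 4y3 + y4 >= 1
    y2 + 4y3 + 3y4 >= 4
    y1, y2, y3, y4 >= 0

Solving the primal: x* = (0, 2.5).
  primal value c^T x* = 10.
Solving the dual: y* = (0, 0, 1, 0).
  dual value b^T y* = 10.
Strong duality: c^T x* = b^T y*. Confirmed.

10


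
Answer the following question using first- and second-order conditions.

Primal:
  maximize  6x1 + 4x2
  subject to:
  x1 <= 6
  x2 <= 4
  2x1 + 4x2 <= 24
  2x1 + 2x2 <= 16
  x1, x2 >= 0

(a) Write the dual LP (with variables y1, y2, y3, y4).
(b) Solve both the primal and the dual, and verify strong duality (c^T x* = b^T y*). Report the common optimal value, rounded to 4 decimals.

The standard primal-dual pair for 'max c^T x s.t. A x <= b, x >= 0' is:
  Dual:  min b^T y  s.t.  A^T y >= c,  y >= 0.

So the dual LP is:
  minimize  6y1 + 4y2 + 24y3 + 16y4
  subject to:
    y1 + 2y3 + 2y4 >= 6
    y2 + 4y3 + 2y4 >= 4
    y1, y2, y3, y4 >= 0

Solving the primal: x* = (6, 2).
  primal value c^T x* = 44.
Solving the dual: y* = (2, 0, 0, 2).
  dual value b^T y* = 44.
Strong duality: c^T x* = b^T y*. Confirmed.

44


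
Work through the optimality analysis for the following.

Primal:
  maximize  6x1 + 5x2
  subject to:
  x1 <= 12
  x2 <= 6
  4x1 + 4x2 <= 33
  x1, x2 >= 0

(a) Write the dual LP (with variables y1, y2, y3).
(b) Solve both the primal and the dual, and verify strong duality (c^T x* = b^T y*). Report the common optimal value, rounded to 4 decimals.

The standard primal-dual pair for 'max c^T x s.t. A x <= b, x >= 0' is:
  Dual:  min b^T y  s.t.  A^T y >= c,  y >= 0.

So the dual LP is:
  minimize  12y1 + 6y2 + 33y3
  subject to:
    y1 + 4y3 >= 6
    y2 + 4y3 >= 5
    y1, y2, y3 >= 0

Solving the primal: x* = (8.25, 0).
  primal value c^T x* = 49.5.
Solving the dual: y* = (0, 0, 1.5).
  dual value b^T y* = 49.5.
Strong duality: c^T x* = b^T y*. Confirmed.

49.5


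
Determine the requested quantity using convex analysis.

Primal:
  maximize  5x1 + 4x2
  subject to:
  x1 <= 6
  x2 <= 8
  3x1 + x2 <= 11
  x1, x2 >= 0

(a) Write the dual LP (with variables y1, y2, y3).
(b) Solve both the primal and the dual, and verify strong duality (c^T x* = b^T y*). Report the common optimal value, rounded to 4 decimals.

The standard primal-dual pair for 'max c^T x s.t. A x <= b, x >= 0' is:
  Dual:  min b^T y  s.t.  A^T y >= c,  y >= 0.

So the dual LP is:
  minimize  6y1 + 8y2 + 11y3
  subject to:
    y1 + 3y3 >= 5
    y2 + y3 >= 4
    y1, y2, y3 >= 0

Solving the primal: x* = (1, 8).
  primal value c^T x* = 37.
Solving the dual: y* = (0, 2.3333, 1.6667).
  dual value b^T y* = 37.
Strong duality: c^T x* = b^T y*. Confirmed.

37


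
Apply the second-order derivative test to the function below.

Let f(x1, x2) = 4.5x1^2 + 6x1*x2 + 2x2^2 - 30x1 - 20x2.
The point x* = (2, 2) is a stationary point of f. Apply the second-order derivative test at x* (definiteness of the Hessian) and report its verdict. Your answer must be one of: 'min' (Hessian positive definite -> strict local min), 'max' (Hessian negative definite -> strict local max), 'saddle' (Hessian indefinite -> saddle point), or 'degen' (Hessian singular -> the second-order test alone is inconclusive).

Compute the Hessian H = grad^2 f:
  H = [[9, 6], [6, 4]]
Verify stationarity: grad f(x*) = H x* + g = (0, 0).
Eigenvalues of H: 0, 13.
H has a zero eigenvalue (singular; positive semidefinite but not definite), so H is neither positive definite, negative definite, nor indefinite. The second-order test alone is inconclusive -> degen.
(Indeed, f is constant along the null direction of H through x*, so x* is not a strict local extremum.)

degen


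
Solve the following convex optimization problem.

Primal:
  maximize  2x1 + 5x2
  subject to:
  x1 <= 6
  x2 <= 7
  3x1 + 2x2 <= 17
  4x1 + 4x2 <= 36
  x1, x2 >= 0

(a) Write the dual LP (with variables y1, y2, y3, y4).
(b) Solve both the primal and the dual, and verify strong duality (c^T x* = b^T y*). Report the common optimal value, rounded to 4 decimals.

The standard primal-dual pair for 'max c^T x s.t. A x <= b, x >= 0' is:
  Dual:  min b^T y  s.t.  A^T y >= c,  y >= 0.

So the dual LP is:
  minimize  6y1 + 7y2 + 17y3 + 36y4
  subject to:
    y1 + 3y3 + 4y4 >= 2
    y2 + 2y3 + 4y4 >= 5
    y1, y2, y3, y4 >= 0

Solving the primal: x* = (1, 7).
  primal value c^T x* = 37.
Solving the dual: y* = (0, 3.6667, 0.6667, 0).
  dual value b^T y* = 37.
Strong duality: c^T x* = b^T y*. Confirmed.

37


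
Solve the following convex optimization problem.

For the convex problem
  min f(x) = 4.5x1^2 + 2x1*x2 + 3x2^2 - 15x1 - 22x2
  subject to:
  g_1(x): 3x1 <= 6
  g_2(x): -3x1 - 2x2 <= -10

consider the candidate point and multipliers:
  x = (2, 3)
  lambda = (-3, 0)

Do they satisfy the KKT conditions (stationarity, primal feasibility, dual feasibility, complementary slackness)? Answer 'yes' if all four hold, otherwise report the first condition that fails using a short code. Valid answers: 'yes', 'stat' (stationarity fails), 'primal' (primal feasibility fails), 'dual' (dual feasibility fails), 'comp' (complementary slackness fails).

Gradient of f: grad f(x) = Q x + c = (9, 0)
Constraint values g_i(x) = a_i^T x - b_i:
  g_1((2, 3)) = 0
  g_2((2, 3)) = -2
Stationarity residual: grad f(x) + sum_i lambda_i a_i = (0, 0)
  -> stationarity OK
Primal feasibility (all g_i <= 0): OK
Dual feasibility (all lambda_i >= 0): FAILS
Complementary slackness (lambda_i * g_i(x) = 0 for all i): OK

Verdict: the first failing condition is dual_feasibility -> dual.

dual


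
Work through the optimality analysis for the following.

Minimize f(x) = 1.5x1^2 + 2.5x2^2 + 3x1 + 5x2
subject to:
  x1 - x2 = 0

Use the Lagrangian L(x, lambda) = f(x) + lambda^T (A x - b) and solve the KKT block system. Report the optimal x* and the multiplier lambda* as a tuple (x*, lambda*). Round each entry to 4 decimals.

Form the Lagrangian:
  L(x, lambda) = (1/2) x^T Q x + c^T x + lambda^T (A x - b)
Stationarity (grad_x L = 0): Q x + c + A^T lambda = 0.
Primal feasibility: A x = b.

This gives the KKT block system:
  [ Q   A^T ] [ x     ]   [-c ]
  [ A    0  ] [ lambda ] = [ b ]

Solving the linear system:
  x*      = (-1, -1)
  lambda* = (0)
  f(x*)   = -4

x* = (-1, -1), lambda* = (0)


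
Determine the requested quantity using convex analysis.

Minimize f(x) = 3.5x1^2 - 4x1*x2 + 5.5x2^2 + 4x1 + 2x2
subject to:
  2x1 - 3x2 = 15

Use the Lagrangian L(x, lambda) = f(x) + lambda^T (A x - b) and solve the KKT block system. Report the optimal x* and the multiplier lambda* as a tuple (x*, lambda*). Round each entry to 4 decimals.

Form the Lagrangian:
  L(x, lambda) = (1/2) x^T Q x + c^T x + lambda^T (A x - b)
Stationarity (grad_x L = 0): Q x + c + A^T lambda = 0.
Primal feasibility: A x = b.

This gives the KKT block system:
  [ Q   A^T ] [ x     ]   [-c ]
  [ A    0  ] [ lambda ] = [ b ]

Solving the linear system:
  x*      = (1.7288, -3.8475)
  lambda* = (-15.7458)
  f(x*)   = 117.7034

x* = (1.7288, -3.8475), lambda* = (-15.7458)


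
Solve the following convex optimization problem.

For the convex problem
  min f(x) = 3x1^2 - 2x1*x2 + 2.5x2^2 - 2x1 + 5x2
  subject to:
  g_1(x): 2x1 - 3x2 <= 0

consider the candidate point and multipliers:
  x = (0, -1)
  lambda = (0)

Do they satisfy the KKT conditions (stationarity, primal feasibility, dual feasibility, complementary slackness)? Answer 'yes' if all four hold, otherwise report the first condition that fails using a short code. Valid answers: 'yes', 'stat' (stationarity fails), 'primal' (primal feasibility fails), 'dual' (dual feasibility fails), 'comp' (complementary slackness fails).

Gradient of f: grad f(x) = Q x + c = (0, 0)
Constraint values g_i(x) = a_i^T x - b_i:
  g_1((0, -1)) = 3
Stationarity residual: grad f(x) + sum_i lambda_i a_i = (0, 0)
  -> stationarity OK
Primal feasibility (all g_i <= 0): FAILS
Dual feasibility (all lambda_i >= 0): OK
Complementary slackness (lambda_i * g_i(x) = 0 for all i): OK

Verdict: the first failing condition is primal_feasibility -> primal.

primal


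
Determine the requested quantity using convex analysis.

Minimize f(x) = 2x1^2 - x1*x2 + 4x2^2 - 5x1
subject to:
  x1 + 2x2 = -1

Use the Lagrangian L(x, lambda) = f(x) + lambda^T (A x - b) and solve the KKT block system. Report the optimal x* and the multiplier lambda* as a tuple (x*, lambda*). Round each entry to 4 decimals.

Form the Lagrangian:
  L(x, lambda) = (1/2) x^T Q x + c^T x + lambda^T (A x - b)
Stationarity (grad_x L = 0): Q x + c + A^T lambda = 0.
Primal feasibility: A x = b.

This gives the KKT block system:
  [ Q   A^T ] [ x     ]   [-c ]
  [ A    0  ] [ lambda ] = [ b ]

Solving the linear system:
  x*      = (0.3571, -0.6786)
  lambda* = (2.8929)
  f(x*)   = 0.5536

x* = (0.3571, -0.6786), lambda* = (2.8929)


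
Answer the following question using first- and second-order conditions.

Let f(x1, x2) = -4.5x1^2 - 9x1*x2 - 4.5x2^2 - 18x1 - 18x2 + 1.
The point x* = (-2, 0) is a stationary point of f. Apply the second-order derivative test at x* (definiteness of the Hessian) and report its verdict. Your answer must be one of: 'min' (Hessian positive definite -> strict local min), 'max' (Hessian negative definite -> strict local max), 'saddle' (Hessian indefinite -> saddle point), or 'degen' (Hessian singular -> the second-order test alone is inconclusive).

Compute the Hessian H = grad^2 f:
  H = [[-9, -9], [-9, -9]]
Verify stationarity: grad f(x*) = H x* + g = (0, 0).
Eigenvalues of H: -18, 0.
H has a zero eigenvalue (singular; negative semidefinite but not definite), so H is neither positive definite, negative definite, nor indefinite. The second-order test alone is inconclusive -> degen.
(Indeed, f is constant along the null direction of H through x*, so x* is not a strict local extremum.)

degen


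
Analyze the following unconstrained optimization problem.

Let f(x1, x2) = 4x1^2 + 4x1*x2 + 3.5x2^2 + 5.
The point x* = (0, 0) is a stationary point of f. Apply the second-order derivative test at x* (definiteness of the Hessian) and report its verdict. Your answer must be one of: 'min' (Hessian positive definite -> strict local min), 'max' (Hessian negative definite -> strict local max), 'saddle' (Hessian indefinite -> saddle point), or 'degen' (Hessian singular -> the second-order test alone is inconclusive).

Compute the Hessian H = grad^2 f:
  H = [[8, 4], [4, 7]]
Verify stationarity: grad f(x*) = H x* + g = (0, 0).
Eigenvalues of H: 3.4689, 11.5311.
Both eigenvalues > 0, so H is positive definite -> x* is a strict local min.

min


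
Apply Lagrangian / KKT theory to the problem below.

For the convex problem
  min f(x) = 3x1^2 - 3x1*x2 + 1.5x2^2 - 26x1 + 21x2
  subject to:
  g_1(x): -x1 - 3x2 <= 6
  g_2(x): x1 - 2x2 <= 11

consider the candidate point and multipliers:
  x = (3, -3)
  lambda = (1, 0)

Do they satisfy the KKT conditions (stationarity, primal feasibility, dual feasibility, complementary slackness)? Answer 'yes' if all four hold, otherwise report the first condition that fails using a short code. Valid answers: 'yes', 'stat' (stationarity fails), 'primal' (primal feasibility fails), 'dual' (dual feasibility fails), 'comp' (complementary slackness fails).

Gradient of f: grad f(x) = Q x + c = (1, 3)
Constraint values g_i(x) = a_i^T x - b_i:
  g_1((3, -3)) = 0
  g_2((3, -3)) = -2
Stationarity residual: grad f(x) + sum_i lambda_i a_i = (0, 0)
  -> stationarity OK
Primal feasibility (all g_i <= 0): OK
Dual feasibility (all lambda_i >= 0): OK
Complementary slackness (lambda_i * g_i(x) = 0 for all i): OK

Verdict: yes, KKT holds.

yes


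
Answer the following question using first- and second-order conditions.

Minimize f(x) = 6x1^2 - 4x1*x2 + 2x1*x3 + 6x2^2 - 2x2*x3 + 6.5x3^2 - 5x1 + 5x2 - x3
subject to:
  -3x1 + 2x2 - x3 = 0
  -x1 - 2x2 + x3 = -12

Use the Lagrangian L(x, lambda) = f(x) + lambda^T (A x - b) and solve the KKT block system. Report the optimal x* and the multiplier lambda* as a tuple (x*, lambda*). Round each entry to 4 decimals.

Form the Lagrangian:
  L(x, lambda) = (1/2) x^T Q x + c^T x + lambda^T (A x - b)
Stationarity (grad_x L = 0): Q x + c + A^T lambda = 0.
Primal feasibility: A x = b.

This gives the KKT block system:
  [ Q   A^T ] [ x     ]   [-c ]
  [ A    0  ] [ lambda ] = [ b ]

Solving the linear system:
  x*      = (3, 3.8036, -1.3929)
  lambda* = (-1.9286, 18.7857)
  f(x*)   = 115.4196

x* = (3, 3.8036, -1.3929), lambda* = (-1.9286, 18.7857)


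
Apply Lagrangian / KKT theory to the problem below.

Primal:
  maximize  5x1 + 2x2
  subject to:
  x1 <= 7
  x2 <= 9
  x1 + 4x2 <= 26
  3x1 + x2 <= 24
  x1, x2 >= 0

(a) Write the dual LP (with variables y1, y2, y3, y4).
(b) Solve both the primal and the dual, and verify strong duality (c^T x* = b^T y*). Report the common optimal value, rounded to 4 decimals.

The standard primal-dual pair for 'max c^T x s.t. A x <= b, x >= 0' is:
  Dual:  min b^T y  s.t.  A^T y >= c,  y >= 0.

So the dual LP is:
  minimize  7y1 + 9y2 + 26y3 + 24y4
  subject to:
    y1 + y3 + 3y4 >= 5
    y2 + 4y3 + y4 >= 2
    y1, y2, y3, y4 >= 0

Solving the primal: x* = (6.3636, 4.9091).
  primal value c^T x* = 41.6364.
Solving the dual: y* = (0, 0, 0.0909, 1.6364).
  dual value b^T y* = 41.6364.
Strong duality: c^T x* = b^T y*. Confirmed.

41.6364


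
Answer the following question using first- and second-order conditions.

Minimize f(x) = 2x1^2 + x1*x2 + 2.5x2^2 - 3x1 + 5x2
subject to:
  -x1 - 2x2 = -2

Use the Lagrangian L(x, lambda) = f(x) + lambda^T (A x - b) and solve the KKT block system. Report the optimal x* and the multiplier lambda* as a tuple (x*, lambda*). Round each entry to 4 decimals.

Form the Lagrangian:
  L(x, lambda) = (1/2) x^T Q x + c^T x + lambda^T (A x - b)
Stationarity (grad_x L = 0): Q x + c + A^T lambda = 0.
Primal feasibility: A x = b.

This gives the KKT block system:
  [ Q   A^T ] [ x     ]   [-c ]
  [ A    0  ] [ lambda ] = [ b ]

Solving the linear system:
  x*      = (1.6471, 0.1765)
  lambda* = (3.7647)
  f(x*)   = 1.7353

x* = (1.6471, 0.1765), lambda* = (3.7647)


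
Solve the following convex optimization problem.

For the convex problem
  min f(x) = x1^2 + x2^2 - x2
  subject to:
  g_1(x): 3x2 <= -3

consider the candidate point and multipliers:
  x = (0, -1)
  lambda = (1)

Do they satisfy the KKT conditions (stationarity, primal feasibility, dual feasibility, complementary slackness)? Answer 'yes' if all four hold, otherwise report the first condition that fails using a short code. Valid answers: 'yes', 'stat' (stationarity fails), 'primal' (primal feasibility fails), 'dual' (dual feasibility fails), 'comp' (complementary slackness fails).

Gradient of f: grad f(x) = Q x + c = (0, -3)
Constraint values g_i(x) = a_i^T x - b_i:
  g_1((0, -1)) = 0
Stationarity residual: grad f(x) + sum_i lambda_i a_i = (0, 0)
  -> stationarity OK
Primal feasibility (all g_i <= 0): OK
Dual feasibility (all lambda_i >= 0): OK
Complementary slackness (lambda_i * g_i(x) = 0 for all i): OK

Verdict: yes, KKT holds.

yes


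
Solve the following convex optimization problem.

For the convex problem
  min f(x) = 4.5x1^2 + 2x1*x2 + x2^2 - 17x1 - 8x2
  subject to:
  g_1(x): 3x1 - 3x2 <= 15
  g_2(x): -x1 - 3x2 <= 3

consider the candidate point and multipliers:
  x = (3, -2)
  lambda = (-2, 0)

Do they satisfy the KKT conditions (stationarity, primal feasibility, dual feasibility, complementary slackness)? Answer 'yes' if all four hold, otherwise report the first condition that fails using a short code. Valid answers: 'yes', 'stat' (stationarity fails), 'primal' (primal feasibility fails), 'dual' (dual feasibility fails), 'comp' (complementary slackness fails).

Gradient of f: grad f(x) = Q x + c = (6, -6)
Constraint values g_i(x) = a_i^T x - b_i:
  g_1((3, -2)) = 0
  g_2((3, -2)) = 0
Stationarity residual: grad f(x) + sum_i lambda_i a_i = (0, 0)
  -> stationarity OK
Primal feasibility (all g_i <= 0): OK
Dual feasibility (all lambda_i >= 0): FAILS
Complementary slackness (lambda_i * g_i(x) = 0 for all i): OK

Verdict: the first failing condition is dual_feasibility -> dual.

dual


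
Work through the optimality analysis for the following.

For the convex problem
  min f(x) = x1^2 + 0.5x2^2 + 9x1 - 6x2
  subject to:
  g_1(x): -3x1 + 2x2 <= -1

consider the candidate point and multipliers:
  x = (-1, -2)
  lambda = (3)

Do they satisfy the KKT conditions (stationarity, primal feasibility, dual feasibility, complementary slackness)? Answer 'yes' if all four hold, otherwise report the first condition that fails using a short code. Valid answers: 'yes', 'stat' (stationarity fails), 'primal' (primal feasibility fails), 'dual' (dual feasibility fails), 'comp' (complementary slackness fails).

Gradient of f: grad f(x) = Q x + c = (7, -8)
Constraint values g_i(x) = a_i^T x - b_i:
  g_1((-1, -2)) = 0
Stationarity residual: grad f(x) + sum_i lambda_i a_i = (-2, -2)
  -> stationarity FAILS
Primal feasibility (all g_i <= 0): OK
Dual feasibility (all lambda_i >= 0): OK
Complementary slackness (lambda_i * g_i(x) = 0 for all i): OK

Verdict: the first failing condition is stationarity -> stat.

stat


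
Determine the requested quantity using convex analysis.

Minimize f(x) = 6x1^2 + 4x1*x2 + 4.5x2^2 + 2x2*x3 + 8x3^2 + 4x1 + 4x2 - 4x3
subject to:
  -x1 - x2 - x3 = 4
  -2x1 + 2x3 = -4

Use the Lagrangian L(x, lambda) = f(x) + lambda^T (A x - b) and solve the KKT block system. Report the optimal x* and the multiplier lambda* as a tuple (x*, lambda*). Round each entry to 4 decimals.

Form the Lagrangian:
  L(x, lambda) = (1/2) x^T Q x + c^T x + lambda^T (A x - b)
Stationarity (grad_x L = 0): Q x + c + A^T lambda = 0.
Primal feasibility: A x = b.

This gives the KKT block system:
  [ Q   A^T ] [ x     ]   [-c ]
  [ A    0  ] [ lambda ] = [ b ]

Solving the linear system:
  x*      = (0.2, -2.4, -1.8)
  lambda* = (-20.4, 8.6)
  f(x*)   = 57.2

x* = (0.2, -2.4, -1.8), lambda* = (-20.4, 8.6)


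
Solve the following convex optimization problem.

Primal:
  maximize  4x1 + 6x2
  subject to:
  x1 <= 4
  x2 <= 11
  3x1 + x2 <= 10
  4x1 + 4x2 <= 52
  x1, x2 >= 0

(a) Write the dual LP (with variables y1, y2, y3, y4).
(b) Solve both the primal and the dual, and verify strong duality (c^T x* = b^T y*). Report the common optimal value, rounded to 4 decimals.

The standard primal-dual pair for 'max c^T x s.t. A x <= b, x >= 0' is:
  Dual:  min b^T y  s.t.  A^T y >= c,  y >= 0.

So the dual LP is:
  minimize  4y1 + 11y2 + 10y3 + 52y4
  subject to:
    y1 + 3y3 + 4y4 >= 4
    y2 + y3 + 4y4 >= 6
    y1, y2, y3, y4 >= 0

Solving the primal: x* = (0, 10).
  primal value c^T x* = 60.
Solving the dual: y* = (0, 0, 6, 0).
  dual value b^T y* = 60.
Strong duality: c^T x* = b^T y*. Confirmed.

60


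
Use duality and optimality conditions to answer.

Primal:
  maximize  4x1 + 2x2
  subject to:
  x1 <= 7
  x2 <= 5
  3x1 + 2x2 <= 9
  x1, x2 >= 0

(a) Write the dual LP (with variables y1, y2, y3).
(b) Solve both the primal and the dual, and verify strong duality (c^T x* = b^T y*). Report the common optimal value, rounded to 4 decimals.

The standard primal-dual pair for 'max c^T x s.t. A x <= b, x >= 0' is:
  Dual:  min b^T y  s.t.  A^T y >= c,  y >= 0.

So the dual LP is:
  minimize  7y1 + 5y2 + 9y3
  subject to:
    y1 + 3y3 >= 4
    y2 + 2y3 >= 2
    y1, y2, y3 >= 0

Solving the primal: x* = (3, 0).
  primal value c^T x* = 12.
Solving the dual: y* = (0, 0, 1.3333).
  dual value b^T y* = 12.
Strong duality: c^T x* = b^T y*. Confirmed.

12


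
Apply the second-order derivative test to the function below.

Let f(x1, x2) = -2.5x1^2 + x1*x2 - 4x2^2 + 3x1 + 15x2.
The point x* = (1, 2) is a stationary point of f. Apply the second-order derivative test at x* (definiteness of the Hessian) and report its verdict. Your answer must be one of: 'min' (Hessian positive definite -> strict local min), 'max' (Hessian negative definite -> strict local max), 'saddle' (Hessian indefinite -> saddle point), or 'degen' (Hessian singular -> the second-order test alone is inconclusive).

Compute the Hessian H = grad^2 f:
  H = [[-5, 1], [1, -8]]
Verify stationarity: grad f(x*) = H x* + g = (0, 0).
Eigenvalues of H: -8.3028, -4.6972.
Both eigenvalues < 0, so H is negative definite -> x* is a strict local max.

max


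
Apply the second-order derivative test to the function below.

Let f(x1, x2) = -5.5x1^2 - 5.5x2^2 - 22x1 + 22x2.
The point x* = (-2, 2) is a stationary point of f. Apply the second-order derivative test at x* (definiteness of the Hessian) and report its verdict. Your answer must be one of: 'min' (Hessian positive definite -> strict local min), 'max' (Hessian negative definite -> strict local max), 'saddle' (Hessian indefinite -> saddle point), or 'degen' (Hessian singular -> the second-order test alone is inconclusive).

Compute the Hessian H = grad^2 f:
  H = [[-11, 0], [0, -11]]
Verify stationarity: grad f(x*) = H x* + g = (0, 0).
Eigenvalues of H: -11, -11.
Both eigenvalues < 0, so H is negative definite -> x* is a strict local max.

max


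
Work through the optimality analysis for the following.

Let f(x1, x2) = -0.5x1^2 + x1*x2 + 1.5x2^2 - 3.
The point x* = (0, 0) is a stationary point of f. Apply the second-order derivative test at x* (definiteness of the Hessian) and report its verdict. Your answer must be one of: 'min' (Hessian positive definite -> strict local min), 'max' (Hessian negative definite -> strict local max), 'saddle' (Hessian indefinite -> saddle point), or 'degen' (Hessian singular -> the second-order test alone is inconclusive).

Compute the Hessian H = grad^2 f:
  H = [[-1, 1], [1, 3]]
Verify stationarity: grad f(x*) = H x* + g = (0, 0).
Eigenvalues of H: -1.2361, 3.2361.
Eigenvalues have mixed signs, so H is indefinite -> x* is a saddle point.

saddle


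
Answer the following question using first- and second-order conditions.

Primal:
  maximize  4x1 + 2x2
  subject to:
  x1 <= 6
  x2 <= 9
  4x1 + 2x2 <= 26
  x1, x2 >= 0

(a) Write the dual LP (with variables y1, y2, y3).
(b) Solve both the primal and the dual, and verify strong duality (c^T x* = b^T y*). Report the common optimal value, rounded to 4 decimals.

The standard primal-dual pair for 'max c^T x s.t. A x <= b, x >= 0' is:
  Dual:  min b^T y  s.t.  A^T y >= c,  y >= 0.

So the dual LP is:
  minimize  6y1 + 9y2 + 26y3
  subject to:
    y1 + 4y3 >= 4
    y2 + 2y3 >= 2
    y1, y2, y3 >= 0

Solving the primal: x* = (2, 9).
  primal value c^T x* = 26.
Solving the dual: y* = (0, 0, 1).
  dual value b^T y* = 26.
Strong duality: c^T x* = b^T y*. Confirmed.

26


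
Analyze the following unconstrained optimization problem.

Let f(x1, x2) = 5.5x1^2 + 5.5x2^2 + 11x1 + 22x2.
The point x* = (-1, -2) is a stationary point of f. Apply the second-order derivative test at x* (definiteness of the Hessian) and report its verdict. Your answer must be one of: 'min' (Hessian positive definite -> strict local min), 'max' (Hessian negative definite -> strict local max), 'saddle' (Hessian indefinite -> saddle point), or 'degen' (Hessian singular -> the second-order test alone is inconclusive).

Compute the Hessian H = grad^2 f:
  H = [[11, 0], [0, 11]]
Verify stationarity: grad f(x*) = H x* + g = (0, 0).
Eigenvalues of H: 11, 11.
Both eigenvalues > 0, so H is positive definite -> x* is a strict local min.

min


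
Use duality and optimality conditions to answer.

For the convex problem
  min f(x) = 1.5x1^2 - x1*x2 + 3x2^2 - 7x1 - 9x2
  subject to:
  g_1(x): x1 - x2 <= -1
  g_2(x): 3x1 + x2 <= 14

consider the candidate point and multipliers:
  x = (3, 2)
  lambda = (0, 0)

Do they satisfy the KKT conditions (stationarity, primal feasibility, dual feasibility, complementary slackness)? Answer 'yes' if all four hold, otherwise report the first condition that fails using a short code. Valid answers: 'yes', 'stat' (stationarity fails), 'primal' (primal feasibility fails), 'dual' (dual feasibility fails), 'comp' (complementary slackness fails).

Gradient of f: grad f(x) = Q x + c = (0, 0)
Constraint values g_i(x) = a_i^T x - b_i:
  g_1((3, 2)) = 2
  g_2((3, 2)) = -3
Stationarity residual: grad f(x) + sum_i lambda_i a_i = (0, 0)
  -> stationarity OK
Primal feasibility (all g_i <= 0): FAILS
Dual feasibility (all lambda_i >= 0): OK
Complementary slackness (lambda_i * g_i(x) = 0 for all i): OK

Verdict: the first failing condition is primal_feasibility -> primal.

primal


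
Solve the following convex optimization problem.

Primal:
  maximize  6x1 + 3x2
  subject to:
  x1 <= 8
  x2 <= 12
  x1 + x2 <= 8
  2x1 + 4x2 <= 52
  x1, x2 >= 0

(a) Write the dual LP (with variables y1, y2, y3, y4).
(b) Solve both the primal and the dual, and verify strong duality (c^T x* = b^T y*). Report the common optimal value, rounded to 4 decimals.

The standard primal-dual pair for 'max c^T x s.t. A x <= b, x >= 0' is:
  Dual:  min b^T y  s.t.  A^T y >= c,  y >= 0.

So the dual LP is:
  minimize  8y1 + 12y2 + 8y3 + 52y4
  subject to:
    y1 + y3 + 2y4 >= 6
    y2 + y3 + 4y4 >= 3
    y1, y2, y3, y4 >= 0

Solving the primal: x* = (8, 0).
  primal value c^T x* = 48.
Solving the dual: y* = (3, 0, 3, 0).
  dual value b^T y* = 48.
Strong duality: c^T x* = b^T y*. Confirmed.

48


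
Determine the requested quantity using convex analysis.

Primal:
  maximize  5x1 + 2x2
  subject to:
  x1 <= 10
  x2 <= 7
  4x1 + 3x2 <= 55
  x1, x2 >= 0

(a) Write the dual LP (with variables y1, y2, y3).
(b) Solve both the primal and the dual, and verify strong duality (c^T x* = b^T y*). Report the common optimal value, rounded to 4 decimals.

The standard primal-dual pair for 'max c^T x s.t. A x <= b, x >= 0' is:
  Dual:  min b^T y  s.t.  A^T y >= c,  y >= 0.

So the dual LP is:
  minimize  10y1 + 7y2 + 55y3
  subject to:
    y1 + 4y3 >= 5
    y2 + 3y3 >= 2
    y1, y2, y3 >= 0

Solving the primal: x* = (10, 5).
  primal value c^T x* = 60.
Solving the dual: y* = (2.3333, 0, 0.6667).
  dual value b^T y* = 60.
Strong duality: c^T x* = b^T y*. Confirmed.

60


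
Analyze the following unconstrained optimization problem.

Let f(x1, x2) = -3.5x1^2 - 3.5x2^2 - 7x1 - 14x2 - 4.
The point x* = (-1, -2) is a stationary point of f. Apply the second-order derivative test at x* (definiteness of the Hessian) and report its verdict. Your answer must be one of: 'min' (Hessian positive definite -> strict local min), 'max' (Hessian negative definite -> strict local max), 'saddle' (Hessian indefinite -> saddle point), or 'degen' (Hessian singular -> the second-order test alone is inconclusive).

Compute the Hessian H = grad^2 f:
  H = [[-7, 0], [0, -7]]
Verify stationarity: grad f(x*) = H x* + g = (0, 0).
Eigenvalues of H: -7, -7.
Both eigenvalues < 0, so H is negative definite -> x* is a strict local max.

max


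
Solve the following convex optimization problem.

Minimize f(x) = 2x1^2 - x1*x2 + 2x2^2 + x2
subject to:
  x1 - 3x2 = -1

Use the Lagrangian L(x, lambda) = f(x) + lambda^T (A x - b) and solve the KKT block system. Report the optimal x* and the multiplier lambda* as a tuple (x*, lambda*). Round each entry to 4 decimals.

Form the Lagrangian:
  L(x, lambda) = (1/2) x^T Q x + c^T x + lambda^T (A x - b)
Stationarity (grad_x L = 0): Q x + c + A^T lambda = 0.
Primal feasibility: A x = b.

This gives the KKT block system:
  [ Q   A^T ] [ x     ]   [-c ]
  [ A    0  ] [ lambda ] = [ b ]

Solving the linear system:
  x*      = (-0.1176, 0.2941)
  lambda* = (0.7647)
  f(x*)   = 0.5294

x* = (-0.1176, 0.2941), lambda* = (0.7647)


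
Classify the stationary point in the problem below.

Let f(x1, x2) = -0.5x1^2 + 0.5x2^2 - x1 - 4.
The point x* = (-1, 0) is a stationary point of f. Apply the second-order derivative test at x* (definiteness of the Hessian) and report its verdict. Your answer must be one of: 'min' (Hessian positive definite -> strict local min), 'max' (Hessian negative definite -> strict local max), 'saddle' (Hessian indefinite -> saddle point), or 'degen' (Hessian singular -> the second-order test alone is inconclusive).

Compute the Hessian H = grad^2 f:
  H = [[-1, 0], [0, 1]]
Verify stationarity: grad f(x*) = H x* + g = (0, 0).
Eigenvalues of H: -1, 1.
Eigenvalues have mixed signs, so H is indefinite -> x* is a saddle point.

saddle


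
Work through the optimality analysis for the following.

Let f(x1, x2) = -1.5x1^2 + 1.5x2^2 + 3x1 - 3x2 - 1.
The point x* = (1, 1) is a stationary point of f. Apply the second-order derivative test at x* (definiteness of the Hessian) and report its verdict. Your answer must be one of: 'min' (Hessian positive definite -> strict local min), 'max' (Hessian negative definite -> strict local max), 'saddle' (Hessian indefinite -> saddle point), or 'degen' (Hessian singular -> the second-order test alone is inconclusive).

Compute the Hessian H = grad^2 f:
  H = [[-3, 0], [0, 3]]
Verify stationarity: grad f(x*) = H x* + g = (0, 0).
Eigenvalues of H: -3, 3.
Eigenvalues have mixed signs, so H is indefinite -> x* is a saddle point.

saddle


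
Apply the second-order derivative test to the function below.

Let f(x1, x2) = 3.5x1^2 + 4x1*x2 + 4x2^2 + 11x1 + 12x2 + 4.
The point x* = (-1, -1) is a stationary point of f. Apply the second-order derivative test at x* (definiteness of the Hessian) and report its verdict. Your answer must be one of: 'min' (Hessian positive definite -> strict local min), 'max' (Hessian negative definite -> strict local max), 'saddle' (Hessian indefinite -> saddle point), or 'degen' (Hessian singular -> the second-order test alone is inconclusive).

Compute the Hessian H = grad^2 f:
  H = [[7, 4], [4, 8]]
Verify stationarity: grad f(x*) = H x* + g = (0, 0).
Eigenvalues of H: 3.4689, 11.5311.
Both eigenvalues > 0, so H is positive definite -> x* is a strict local min.

min


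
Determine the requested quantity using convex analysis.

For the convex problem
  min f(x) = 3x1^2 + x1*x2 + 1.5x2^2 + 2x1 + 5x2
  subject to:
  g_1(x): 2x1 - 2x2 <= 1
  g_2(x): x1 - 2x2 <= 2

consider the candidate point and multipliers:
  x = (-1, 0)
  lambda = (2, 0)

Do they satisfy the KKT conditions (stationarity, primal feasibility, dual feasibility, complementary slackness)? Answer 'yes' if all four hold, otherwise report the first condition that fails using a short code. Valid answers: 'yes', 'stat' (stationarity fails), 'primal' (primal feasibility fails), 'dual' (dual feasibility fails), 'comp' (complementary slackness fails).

Gradient of f: grad f(x) = Q x + c = (-4, 4)
Constraint values g_i(x) = a_i^T x - b_i:
  g_1((-1, 0)) = -3
  g_2((-1, 0)) = -3
Stationarity residual: grad f(x) + sum_i lambda_i a_i = (0, 0)
  -> stationarity OK
Primal feasibility (all g_i <= 0): OK
Dual feasibility (all lambda_i >= 0): OK
Complementary slackness (lambda_i * g_i(x) = 0 for all i): FAILS

Verdict: the first failing condition is complementary_slackness -> comp.

comp


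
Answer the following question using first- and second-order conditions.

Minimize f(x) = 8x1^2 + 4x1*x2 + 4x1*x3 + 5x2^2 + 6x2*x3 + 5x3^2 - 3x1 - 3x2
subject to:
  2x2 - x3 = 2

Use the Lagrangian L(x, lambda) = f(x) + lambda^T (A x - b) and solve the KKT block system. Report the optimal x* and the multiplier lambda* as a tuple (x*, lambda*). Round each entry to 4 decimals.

Form the Lagrangian:
  L(x, lambda) = (1/2) x^T Q x + c^T x + lambda^T (A x - b)
Stationarity (grad_x L = 0): Q x + c + A^T lambda = 0.
Primal feasibility: A x = b.

This gives the KKT block system:
  [ Q   A^T ] [ x     ]   [-c ]
  [ A    0  ] [ lambda ] = [ b ]

Solving the linear system:
  x*      = (0.1481, 0.7192, -0.5615)
  lambda* = (-0.7077)
  f(x*)   = -0.5933

x* = (0.1481, 0.7192, -0.5615), lambda* = (-0.7077)


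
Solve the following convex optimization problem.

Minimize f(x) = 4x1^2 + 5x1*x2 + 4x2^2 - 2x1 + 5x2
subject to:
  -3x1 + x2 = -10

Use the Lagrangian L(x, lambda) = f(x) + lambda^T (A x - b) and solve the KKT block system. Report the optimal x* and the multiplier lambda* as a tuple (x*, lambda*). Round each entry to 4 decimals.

Form the Lagrangian:
  L(x, lambda) = (1/2) x^T Q x + c^T x + lambda^T (A x - b)
Stationarity (grad_x L = 0): Q x + c + A^T lambda = 0.
Primal feasibility: A x = b.

This gives the KKT block system:
  [ Q   A^T ] [ x     ]   [-c ]
  [ A    0  ] [ lambda ] = [ b ]

Solving the linear system:
  x*      = (2.5182, -2.4455)
  lambda* = (1.9727)
  f(x*)   = 1.2318

x* = (2.5182, -2.4455), lambda* = (1.9727)


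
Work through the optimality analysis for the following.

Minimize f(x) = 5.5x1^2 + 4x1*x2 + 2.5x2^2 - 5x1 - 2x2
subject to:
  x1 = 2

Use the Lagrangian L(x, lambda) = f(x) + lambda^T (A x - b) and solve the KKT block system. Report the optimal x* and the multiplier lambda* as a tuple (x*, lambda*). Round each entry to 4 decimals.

Form the Lagrangian:
  L(x, lambda) = (1/2) x^T Q x + c^T x + lambda^T (A x - b)
Stationarity (grad_x L = 0): Q x + c + A^T lambda = 0.
Primal feasibility: A x = b.

This gives the KKT block system:
  [ Q   A^T ] [ x     ]   [-c ]
  [ A    0  ] [ lambda ] = [ b ]

Solving the linear system:
  x*      = (2, -1.2)
  lambda* = (-12.2)
  f(x*)   = 8.4

x* = (2, -1.2), lambda* = (-12.2)


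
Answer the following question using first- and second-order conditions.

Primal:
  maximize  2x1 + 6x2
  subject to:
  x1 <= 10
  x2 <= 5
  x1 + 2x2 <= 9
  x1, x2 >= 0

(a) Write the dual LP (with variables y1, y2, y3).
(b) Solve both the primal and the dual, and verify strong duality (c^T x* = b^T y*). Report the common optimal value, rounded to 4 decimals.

The standard primal-dual pair for 'max c^T x s.t. A x <= b, x >= 0' is:
  Dual:  min b^T y  s.t.  A^T y >= c,  y >= 0.

So the dual LP is:
  minimize  10y1 + 5y2 + 9y3
  subject to:
    y1 + y3 >= 2
    y2 + 2y3 >= 6
    y1, y2, y3 >= 0

Solving the primal: x* = (0, 4.5).
  primal value c^T x* = 27.
Solving the dual: y* = (0, 0, 3).
  dual value b^T y* = 27.
Strong duality: c^T x* = b^T y*. Confirmed.

27


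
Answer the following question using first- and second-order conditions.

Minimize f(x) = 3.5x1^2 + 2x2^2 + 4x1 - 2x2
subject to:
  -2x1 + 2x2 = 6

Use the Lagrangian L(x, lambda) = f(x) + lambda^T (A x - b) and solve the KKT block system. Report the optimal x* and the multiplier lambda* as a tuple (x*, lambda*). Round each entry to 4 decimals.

Form the Lagrangian:
  L(x, lambda) = (1/2) x^T Q x + c^T x + lambda^T (A x - b)
Stationarity (grad_x L = 0): Q x + c + A^T lambda = 0.
Primal feasibility: A x = b.

This gives the KKT block system:
  [ Q   A^T ] [ x     ]   [-c ]
  [ A    0  ] [ lambda ] = [ b ]

Solving the linear system:
  x*      = (-1.2727, 1.7273)
  lambda* = (-2.4545)
  f(x*)   = 3.0909

x* = (-1.2727, 1.7273), lambda* = (-2.4545)


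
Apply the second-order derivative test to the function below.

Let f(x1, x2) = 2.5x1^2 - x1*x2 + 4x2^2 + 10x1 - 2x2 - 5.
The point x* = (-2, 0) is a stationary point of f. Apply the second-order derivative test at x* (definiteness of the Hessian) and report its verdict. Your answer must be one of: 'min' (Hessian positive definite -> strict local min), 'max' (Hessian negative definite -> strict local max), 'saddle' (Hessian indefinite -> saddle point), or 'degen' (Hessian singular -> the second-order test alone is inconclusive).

Compute the Hessian H = grad^2 f:
  H = [[5, -1], [-1, 8]]
Verify stationarity: grad f(x*) = H x* + g = (0, 0).
Eigenvalues of H: 4.6972, 8.3028.
Both eigenvalues > 0, so H is positive definite -> x* is a strict local min.

min
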